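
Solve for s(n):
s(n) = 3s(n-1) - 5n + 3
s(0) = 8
First-order linear with linear forcing.
Homogeneous solution: s_h(n) = A·(3)^n.
Try particular s_p(n) = pn + q. Substituting:
  pn + q = 3(p(n-1) + q) - 5n + 3.
Matching the n-coefficient: p = 3p - 5 ⇒ p = \frac{5}{2}.
Matching constants: q = -3p + 3q + 3 ⇒ q = \frac{9}{4}.
General: s(n) = A·(3)^n + \frac{5 n}{2} + \frac{9}{4}.
Apply s(0) = 8: A + \frac{9}{4} = 8 ⇒ A = \frac{23}{4}.
So s(n) = \frac{23 \cdot 3^{n}}{4} + \frac{5 n}{2} + \frac{9}{4}.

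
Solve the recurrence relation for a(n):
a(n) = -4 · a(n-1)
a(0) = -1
Pure geometric recurrence with ratio -4.
By induction a(n) = a(0) · (-4)^n = - \left(-4\right)^{n}.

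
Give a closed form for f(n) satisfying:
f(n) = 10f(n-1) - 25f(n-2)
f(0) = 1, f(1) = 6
Characteristic equation: x² - 10x + 25 = 0, which is (x - (5))².
Repeated root r = 5.
General solution: f(n) = (A + Bn)·(5)^n.
From f(0) = 1: A = 1.
From f(1) = 6: (A + B)·(5) = 6 ⇒ B = \frac{1}{5}.
So f(n) = \left(\frac{n}{5} + 1\right) \cdot (5)^n.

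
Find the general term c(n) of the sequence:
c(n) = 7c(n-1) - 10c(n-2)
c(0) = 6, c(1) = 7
Characteristic equation: x² - 7x + 10 = 0, which factors as (x - (5))(x - (2)) = 0.
Roots r₁ = 5, r₂ = 2 (distinct).
General solution: c(n) = A·(5)^n + B·(2)^n.
From c(0) = 6: A + B = 6.
From c(1) = 7: 5A + 2B = 7.
Solving: A = - \frac{5}{3}, B = \frac{23}{3}.
So c(n) = \frac{23 \cdot 2^{n}}{3} - \frac{5 \cdot 5^{n}}{3}.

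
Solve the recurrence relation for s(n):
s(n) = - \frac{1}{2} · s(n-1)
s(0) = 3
Pure geometric recurrence with ratio - \frac{1}{2}.
By induction s(n) = s(0) · (- \frac{1}{2})^n = 3 \left(- \frac{1}{2}\right)^{n}.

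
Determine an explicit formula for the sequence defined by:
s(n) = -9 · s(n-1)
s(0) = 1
Pure geometric recurrence with ratio -9.
By induction s(n) = s(0) · (-9)^n = \left(-9\right)^{n}.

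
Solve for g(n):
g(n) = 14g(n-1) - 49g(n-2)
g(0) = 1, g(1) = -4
Characteristic equation: x² - 14x + 49 = 0, which is (x - (7))².
Repeated root r = 7.
General solution: g(n) = (A + Bn)·(7)^n.
From g(0) = 1: A = 1.
From g(1) = -4: (A + B)·(7) = -4 ⇒ B = - \frac{11}{7}.
So g(n) = \left(1 - \frac{11 n}{7}\right) \cdot (7)^n.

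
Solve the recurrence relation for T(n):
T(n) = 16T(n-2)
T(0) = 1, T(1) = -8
Characteristic equation: x² - 16 = 0, which factors as (x - (4))(x - (-4)) = 0.
Roots r₁ = 4, r₂ = -4 (distinct).
General solution: T(n) = A·(4)^n + B·(-4)^n.
From T(0) = 1: A + B = 1.
From T(1) = -8: 4A - 4B = -8.
Solving: A = - \frac{1}{2}, B = \frac{3}{2}.
So T(n) = \frac{3 \left(-4\right)^{n}}{2} - \frac{4^{n}}{2}.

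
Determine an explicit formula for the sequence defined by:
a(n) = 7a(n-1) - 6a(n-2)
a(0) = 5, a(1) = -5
Characteristic equation: x² - 7x + 6 = 0, which factors as (x - (6))(x - (1)) = 0.
Roots r₁ = 6, r₂ = 1 (distinct).
General solution: a(n) = A·(6)^n + B·(1)^n.
From a(0) = 5: A + B = 5.
From a(1) = -5: 6A + B = -5.
Solving: A = -2, B = 7.
So a(n) = 7 - 2 \cdot 6^{n}.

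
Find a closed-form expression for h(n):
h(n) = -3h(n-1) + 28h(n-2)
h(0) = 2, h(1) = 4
Characteristic equation: x² + 3x - 28 = 0, which factors as (x - (-7))(x - (4)) = 0.
Roots r₁ = -7, r₂ = 4 (distinct).
General solution: h(n) = A·(-7)^n + B·(4)^n.
From h(0) = 2: A + B = 2.
From h(1) = 4: -7A + 4B = 4.
Solving: A = \frac{4}{11}, B = \frac{18}{11}.
So h(n) = \frac{4 \left(-7\right)^{n}}{11} + \frac{18 \cdot 4^{n}}{11}.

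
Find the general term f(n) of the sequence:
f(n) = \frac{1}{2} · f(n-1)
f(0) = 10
Pure geometric recurrence with ratio \frac{1}{2}.
By induction f(n) = f(0) · (\frac{1}{2})^n = 10 \cdot 2^{- n}.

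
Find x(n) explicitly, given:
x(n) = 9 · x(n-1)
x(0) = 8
Pure geometric recurrence with ratio 9.
By induction x(n) = x(0) · (9)^n = 8 \cdot 9^{n}.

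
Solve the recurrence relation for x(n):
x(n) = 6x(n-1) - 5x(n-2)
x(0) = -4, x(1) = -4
Characteristic equation: x² - 6x + 5 = 0, which factors as (x - (5))(x - (1)) = 0.
Roots r₁ = 5, r₂ = 1 (distinct).
General solution: x(n) = A·(5)^n + B·(1)^n.
From x(0) = -4: A + B = -4.
From x(1) = -4: 5A + B = -4.
Solving: A = 0, B = -4.
So x(n) = -4.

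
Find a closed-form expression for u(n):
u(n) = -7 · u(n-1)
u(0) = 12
Pure geometric recurrence with ratio -7.
By induction u(n) = u(0) · (-7)^n = 12 \left(-7\right)^{n}.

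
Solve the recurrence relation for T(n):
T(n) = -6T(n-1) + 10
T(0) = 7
First-order linear non-homogeneous.
Homogeneous solution: T_h(n) = A·(-6)^n.
Try constant particular solution T_p = K: K = -6K + 10 ⇒ K = \frac{10}{7}.
General: T(n) = A·(-6)^n + \frac{10}{7}.
Apply T(0) = 7: A + \frac{10}{7} = 7 ⇒ A = \frac{39}{7}.
So T(n) = \frac{39 \left(-6\right)^{n}}{7} + \frac{10}{7}.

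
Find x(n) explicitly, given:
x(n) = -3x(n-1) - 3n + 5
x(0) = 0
First-order linear with linear forcing.
Homogeneous solution: x_h(n) = A·(-3)^n.
Try particular x_p(n) = pn + q. Substituting:
  pn + q = -3(p(n-1) + q) - 3n + 5.
Matching the n-coefficient: p = -3p - 3 ⇒ p = - \frac{3}{4}.
Matching constants: q = 3p - 3q + 5 ⇒ q = \frac{11}{16}.
General: x(n) = A·(-3)^n - \frac{3 n}{4} + \frac{11}{16}.
Apply x(0) = 0: A + \frac{11}{16} = 0 ⇒ A = - \frac{11}{16}.
So x(n) = - \frac{11 \left(-3\right)^{n}}{16} - \frac{3 n}{4} + \frac{11}{16}.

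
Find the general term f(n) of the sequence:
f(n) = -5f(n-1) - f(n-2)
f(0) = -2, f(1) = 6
Characteristic equation: x² + 5x + 1 = 0.
Discriminant Δ = (-5)² + 4·(-1) = 21.
Roots r₁,₂ = (-5 ± √21)/2, so r₁ = - \frac{5}{2} + \frac{\sqrt{21}}{2}, r₂ = - \frac{5}{2} - \frac{\sqrt{21}}{2}.
General solution: f(n) = A·r₁^n + B·r₂^n.
From the initial conditions, A + B = -2 and r₁A + r₂B = 6.
Since r₁ - r₂ = √21: A = (6 - (-2)r₂)/√21 = -1 + \frac{\sqrt{21}}{21}, and B = -2 - A = -1 - \frac{\sqrt{21}}{21}.
So f(n) = \left(-1 + \frac{\sqrt{21}}{21}\right)\left(- \frac{5}{2} + \frac{\sqrt{21}}{2}\right)^n + \left(-1 - \frac{\sqrt{21}}{21}\right)\left(- \frac{5}{2} - \frac{\sqrt{21}}{2}\right)^n.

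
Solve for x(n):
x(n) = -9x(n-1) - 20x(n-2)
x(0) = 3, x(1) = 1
Characteristic equation: x² + 9x + 20 = 0, which factors as (x - (-4))(x - (-5)) = 0.
Roots r₁ = -4, r₂ = -5 (distinct).
General solution: x(n) = A·(-4)^n + B·(-5)^n.
From x(0) = 3: A + B = 3.
From x(1) = 1: -4A - 5B = 1.
Solving: A = 16, B = -13.
So x(n) = 16 \left(-4\right)^{n} - 13 \left(-5\right)^{n}.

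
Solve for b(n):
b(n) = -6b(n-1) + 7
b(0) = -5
First-order linear non-homogeneous.
Homogeneous solution: b_h(n) = A·(-6)^n.
Try constant particular solution b_p = K: K = -6K + 7 ⇒ K = 1.
General: b(n) = A·(-6)^n + 1.
Apply b(0) = -5: A + 1 = -5 ⇒ A = -6.
So b(n) = 1 - 6 \left(-6\right)^{n}.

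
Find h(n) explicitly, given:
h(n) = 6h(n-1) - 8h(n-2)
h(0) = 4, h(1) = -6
Characteristic equation: x² - 6x + 8 = 0, which factors as (x - (4))(x - (2)) = 0.
Roots r₁ = 4, r₂ = 2 (distinct).
General solution: h(n) = A·(4)^n + B·(2)^n.
From h(0) = 4: A + B = 4.
From h(1) = -6: 4A + 2B = -6.
Solving: A = -7, B = 11.
So h(n) = 11 \cdot 2^{n} - 7 \cdot 4^{n}.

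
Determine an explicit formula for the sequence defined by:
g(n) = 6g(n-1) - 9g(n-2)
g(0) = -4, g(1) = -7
Characteristic equation: x² - 6x + 9 = 0, which is (x - (3))².
Repeated root r = 3.
General solution: g(n) = (A + Bn)·(3)^n.
From g(0) = -4: A = -4.
From g(1) = -7: (A + B)·(3) = -7 ⇒ B = \frac{5}{3}.
So g(n) = \left(\frac{5 n}{3} - 4\right) \cdot (3)^n.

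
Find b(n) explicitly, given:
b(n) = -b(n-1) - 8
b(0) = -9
First-order linear non-homogeneous.
Homogeneous solution: b_h(n) = A·(-1)^n.
Try constant particular solution b_p = K: K = -K - 8 ⇒ K = -4.
General: b(n) = A·(-1)^n - 4.
Apply b(0) = -9: A - 4 = -9 ⇒ A = -5.
So b(n) = - 5 \left(-1\right)^{n} - 4.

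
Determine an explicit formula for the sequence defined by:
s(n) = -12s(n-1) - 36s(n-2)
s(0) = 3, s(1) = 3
Characteristic equation: x² + 12x + 36 = 0, which is (x - (-6))².
Repeated root r = -6.
General solution: s(n) = (A + Bn)·(-6)^n.
From s(0) = 3: A = 3.
From s(1) = 3: (A + B)·(-6) = 3 ⇒ B = - \frac{7}{2}.
So s(n) = \left(3 - \frac{7 n}{2}\right) \cdot (-6)^n.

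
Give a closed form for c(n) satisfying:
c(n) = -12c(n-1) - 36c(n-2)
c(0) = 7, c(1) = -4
Characteristic equation: x² + 12x + 36 = 0, which is (x - (-6))².
Repeated root r = -6.
General solution: c(n) = (A + Bn)·(-6)^n.
From c(0) = 7: A = 7.
From c(1) = -4: (A + B)·(-6) = -4 ⇒ B = - \frac{19}{3}.
So c(n) = \left(7 - \frac{19 n}{3}\right) \cdot (-6)^n.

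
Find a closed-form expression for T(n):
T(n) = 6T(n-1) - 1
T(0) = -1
First-order linear non-homogeneous.
Homogeneous solution: T_h(n) = A·(6)^n.
Try constant particular solution T_p = K: K = 6K - 1 ⇒ K = \frac{1}{5}.
General: T(n) = A·(6)^n + \frac{1}{5}.
Apply T(0) = -1: A + \frac{1}{5} = -1 ⇒ A = - \frac{6}{5}.
So T(n) = \frac{1}{5} - \frac{6 \cdot 6^{n}}{5}.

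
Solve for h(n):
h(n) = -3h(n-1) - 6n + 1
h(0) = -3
First-order linear with linear forcing.
Homogeneous solution: h_h(n) = A·(-3)^n.
Try particular h_p(n) = pn + q. Substituting:
  pn + q = -3(p(n-1) + q) - 6n + 1.
Matching the n-coefficient: p = -3p - 6 ⇒ p = - \frac{3}{2}.
Matching constants: q = 3p - 3q + 1 ⇒ q = - \frac{7}{8}.
General: h(n) = A·(-3)^n - \frac{3 n}{2} - \frac{7}{8}.
Apply h(0) = -3: A - \frac{7}{8} = -3 ⇒ A = - \frac{17}{8}.
So h(n) = - \frac{17 \left(-3\right)^{n}}{8} - \frac{3 n}{2} - \frac{7}{8}.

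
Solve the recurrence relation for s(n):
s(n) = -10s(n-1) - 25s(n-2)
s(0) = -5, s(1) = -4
Characteristic equation: x² + 10x + 25 = 0, which is (x - (-5))².
Repeated root r = -5.
General solution: s(n) = (A + Bn)·(-5)^n.
From s(0) = -5: A = -5.
From s(1) = -4: (A + B)·(-5) = -4 ⇒ B = \frac{29}{5}.
So s(n) = \left(\frac{29 n}{5} - 5\right) \cdot (-5)^n.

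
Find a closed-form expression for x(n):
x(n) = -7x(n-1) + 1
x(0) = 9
First-order linear non-homogeneous.
Homogeneous solution: x_h(n) = A·(-7)^n.
Try constant particular solution x_p = K: K = -7K + 1 ⇒ K = \frac{1}{8}.
General: x(n) = A·(-7)^n + \frac{1}{8}.
Apply x(0) = 9: A + \frac{1}{8} = 9 ⇒ A = \frac{71}{8}.
So x(n) = \frac{71 \left(-7\right)^{n}}{8} + \frac{1}{8}.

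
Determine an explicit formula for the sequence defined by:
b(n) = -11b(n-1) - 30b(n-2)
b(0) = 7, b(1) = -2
Characteristic equation: x² + 11x + 30 = 0, which factors as (x - (-6))(x - (-5)) = 0.
Roots r₁ = -6, r₂ = -5 (distinct).
General solution: b(n) = A·(-6)^n + B·(-5)^n.
From b(0) = 7: A + B = 7.
From b(1) = -2: -6A - 5B = -2.
Solving: A = -33, B = 40.
So b(n) = 40 \left(-5\right)^{n} - 33 \left(-6\right)^{n}.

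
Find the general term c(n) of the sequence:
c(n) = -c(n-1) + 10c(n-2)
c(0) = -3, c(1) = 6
Characteristic equation: x² + x - 10 = 0.
Discriminant Δ = (-1)² + 4·(10) = 41.
Roots r₁,₂ = (-1 ± √41)/2, so r₁ = - \frac{1}{2} + \frac{\sqrt{41}}{2}, r₂ = - \frac{\sqrt{41}}{2} - \frac{1}{2}.
General solution: c(n) = A·r₁^n + B·r₂^n.
From the initial conditions, A + B = -3 and r₁A + r₂B = 6.
Since r₁ - r₂ = √41: A = (6 - (-3)r₂)/√41 = - \frac{3}{2} + \frac{9 \sqrt{41}}{82}, and B = -3 - A = - \frac{3}{2} - \frac{9 \sqrt{41}}{82}.
So c(n) = \left(- \frac{3}{2} + \frac{9 \sqrt{41}}{82}\right)\left(- \frac{1}{2} + \frac{\sqrt{41}}{2}\right)^n + \left(- \frac{3}{2} - \frac{9 \sqrt{41}}{82}\right)\left(- \frac{\sqrt{41}}{2} - \frac{1}{2}\right)^n.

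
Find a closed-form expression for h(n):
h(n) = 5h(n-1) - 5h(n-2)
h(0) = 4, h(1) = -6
Characteristic equation: x² - 5x + 5 = 0.
Discriminant Δ = (5)² + 4·(-5) = 5.
Roots r₁,₂ = (5 ± √5)/2, so r₁ = \frac{\sqrt{5}}{2} + \frac{5}{2}, r₂ = \frac{5}{2} - \frac{\sqrt{5}}{2}.
General solution: h(n) = A·r₁^n + B·r₂^n.
From the initial conditions, A + B = 4 and r₁A + r₂B = -6.
Since r₁ - r₂ = √5: A = (-6 - (4)r₂)/√5 = 2 - \frac{16 \sqrt{5}}{5}, and B = 4 - A = 2 + \frac{16 \sqrt{5}}{5}.
So h(n) = \left(2 - \frac{16 \sqrt{5}}{5}\right)\left(\frac{\sqrt{5}}{2} + \frac{5}{2}\right)^n + \left(2 + \frac{16 \sqrt{5}}{5}\right)\left(\frac{5}{2} - \frac{\sqrt{5}}{2}\right)^n.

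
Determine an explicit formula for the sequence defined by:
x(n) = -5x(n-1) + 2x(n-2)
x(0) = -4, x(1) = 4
Characteristic equation: x² + 5x - 2 = 0.
Discriminant Δ = (-5)² + 4·(2) = 33.
Roots r₁,₂ = (-5 ± √33)/2, so r₁ = - \frac{5}{2} + \frac{\sqrt{33}}{2}, r₂ = - \frac{\sqrt{33}}{2} - \frac{5}{2}.
General solution: x(n) = A·r₁^n + B·r₂^n.
From the initial conditions, A + B = -4 and r₁A + r₂B = 4.
Since r₁ - r₂ = √33: A = (4 - (-4)r₂)/√33 = -2 - \frac{2 \sqrt{33}}{11}, and B = -4 - A = -2 + \frac{2 \sqrt{33}}{11}.
So x(n) = \left(-2 - \frac{2 \sqrt{33}}{11}\right)\left(- \frac{5}{2} + \frac{\sqrt{33}}{2}\right)^n + \left(-2 + \frac{2 \sqrt{33}}{11}\right)\left(- \frac{\sqrt{33}}{2} - \frac{5}{2}\right)^n.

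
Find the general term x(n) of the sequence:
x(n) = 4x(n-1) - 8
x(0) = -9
First-order linear non-homogeneous.
Homogeneous solution: x_h(n) = A·(4)^n.
Try constant particular solution x_p = K: K = 4K - 8 ⇒ K = \frac{8}{3}.
General: x(n) = A·(4)^n + \frac{8}{3}.
Apply x(0) = -9: A + \frac{8}{3} = -9 ⇒ A = - \frac{35}{3}.
So x(n) = \frac{8}{3} - \frac{35 \cdot 4^{n}}{3}.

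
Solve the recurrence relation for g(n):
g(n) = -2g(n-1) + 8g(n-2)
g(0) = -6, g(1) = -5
Characteristic equation: x² + 2x - 8 = 0, which factors as (x - (-4))(x - (2)) = 0.
Roots r₁ = -4, r₂ = 2 (distinct).
General solution: g(n) = A·(-4)^n + B·(2)^n.
From g(0) = -6: A + B = -6.
From g(1) = -5: -4A + 2B = -5.
Solving: A = - \frac{7}{6}, B = - \frac{29}{6}.
So g(n) = - \frac{7 \left(-4\right)^{n}}{6} - \frac{29 \cdot 2^{n}}{6}.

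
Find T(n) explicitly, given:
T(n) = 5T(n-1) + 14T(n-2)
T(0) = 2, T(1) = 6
Characteristic equation: x² - 5x - 14 = 0, which factors as (x - (-2))(x - (7)) = 0.
Roots r₁ = -2, r₂ = 7 (distinct).
General solution: T(n) = A·(-2)^n + B·(7)^n.
From T(0) = 2: A + B = 2.
From T(1) = 6: -2A + 7B = 6.
Solving: A = \frac{8}{9}, B = \frac{10}{9}.
So T(n) = \frac{8 \left(-2\right)^{n}}{9} + \frac{10 \cdot 7^{n}}{9}.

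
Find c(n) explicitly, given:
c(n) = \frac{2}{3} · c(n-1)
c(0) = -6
Pure geometric recurrence with ratio \frac{2}{3}.
By induction c(n) = c(0) · (\frac{2}{3})^n = - 6 \left(\frac{2}{3}\right)^{n}.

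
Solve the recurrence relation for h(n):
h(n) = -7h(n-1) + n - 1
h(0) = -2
First-order linear with linear forcing.
Homogeneous solution: h_h(n) = A·(-7)^n.
Try particular h_p(n) = pn + q. Substituting:
  pn + q = -7(p(n-1) + q) + n - 1.
Matching the n-coefficient: p = -7p + 1 ⇒ p = \frac{1}{8}.
Matching constants: q = 7p - 7q - 1 ⇒ q = - \frac{1}{64}.
General: h(n) = A·(-7)^n + \frac{n}{8} - \frac{1}{64}.
Apply h(0) = -2: A - \frac{1}{64} = -2 ⇒ A = - \frac{127}{64}.
So h(n) = - \frac{127 \left(-7\right)^{n}}{64} + \frac{n}{8} - \frac{1}{64}.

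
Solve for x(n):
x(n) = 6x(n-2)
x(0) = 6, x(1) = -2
Characteristic equation: x² - 6 = 0.
Discriminant Δ = (0)² + 4·(6) = 24.
Roots r₁,₂ = (0 ± √24)/2, so r₁ = \sqrt{6}, r₂ = - \sqrt{6}.
General solution: x(n) = A·r₁^n + B·r₂^n.
From the initial conditions, A + B = 6 and r₁A + r₂B = -2.
Since r₁ - r₂ = √24: A = (-2 - (6)r₂)/√24 = 3 - \frac{\sqrt{6}}{6}, and B = 6 - A = \frac{\sqrt{6}}{6} + 3.
So x(n) = \left(3 - \frac{\sqrt{6}}{6}\right)\left(\sqrt{6}\right)^n + \left(\frac{\sqrt{6}}{6} + 3\right)\left(- \sqrt{6}\right)^n.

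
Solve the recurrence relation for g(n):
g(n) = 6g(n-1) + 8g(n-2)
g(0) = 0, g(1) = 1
Characteristic equation: x² - 6x - 8 = 0.
Discriminant Δ = (6)² + 4·(8) = 68.
Roots r₁,₂ = (6 ± √68)/2, so r₁ = 3 + \sqrt{17}, r₂ = 3 - \sqrt{17}.
General solution: g(n) = A·r₁^n + B·r₂^n.
From the initial conditions, A + B = 0 and r₁A + r₂B = 1.
Since r₁ - r₂ = √68: A = (1 - (0)r₂)/√68 = \frac{\sqrt{17}}{34}, and B = 0 - A = - \frac{\sqrt{17}}{34}.
So g(n) = \left(\frac{\sqrt{17}}{34}\right)\left(3 + \sqrt{17}\right)^n + \left(- \frac{\sqrt{17}}{34}\right)\left(3 - \sqrt{17}\right)^n.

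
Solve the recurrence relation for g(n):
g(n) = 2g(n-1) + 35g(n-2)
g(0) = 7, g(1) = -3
Characteristic equation: x² - 2x - 35 = 0, which factors as (x - (-5))(x - (7)) = 0.
Roots r₁ = -5, r₂ = 7 (distinct).
General solution: g(n) = A·(-5)^n + B·(7)^n.
From g(0) = 7: A + B = 7.
From g(1) = -3: -5A + 7B = -3.
Solving: A = \frac{13}{3}, B = \frac{8}{3}.
So g(n) = \frac{13 \left(-5\right)^{n}}{3} + \frac{8 \cdot 7^{n}}{3}.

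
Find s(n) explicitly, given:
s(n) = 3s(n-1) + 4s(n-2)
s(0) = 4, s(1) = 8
Characteristic equation: x² - 3x - 4 = 0, which factors as (x - (4))(x - (-1)) = 0.
Roots r₁ = 4, r₂ = -1 (distinct).
General solution: s(n) = A·(4)^n + B·(-1)^n.
From s(0) = 4: A + B = 4.
From s(1) = 8: 4A - B = 8.
Solving: A = \frac{12}{5}, B = \frac{8}{5}.
So s(n) = \frac{8 \left(-1\right)^{n}}{5} + \frac{12 \cdot 4^{n}}{5}.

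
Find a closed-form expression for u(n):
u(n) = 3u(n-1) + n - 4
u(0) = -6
First-order linear with linear forcing.
Homogeneous solution: u_h(n) = A·(3)^n.
Try particular u_p(n) = pn + q. Substituting:
  pn + q = 3(p(n-1) + q) + n - 4.
Matching the n-coefficient: p = 3p + 1 ⇒ p = - \frac{1}{2}.
Matching constants: q = -3p + 3q - 4 ⇒ q = \frac{5}{4}.
General: u(n) = A·(3)^n - \frac{n}{2} + \frac{5}{4}.
Apply u(0) = -6: A + \frac{5}{4} = -6 ⇒ A = - \frac{29}{4}.
So u(n) = - \frac{29 \cdot 3^{n}}{4} - \frac{n}{2} + \frac{5}{4}.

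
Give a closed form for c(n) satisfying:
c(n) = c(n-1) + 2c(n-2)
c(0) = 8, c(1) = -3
Characteristic equation: x² - x - 2 = 0, which factors as (x - (-1))(x - (2)) = 0.
Roots r₁ = -1, r₂ = 2 (distinct).
General solution: c(n) = A·(-1)^n + B·(2)^n.
From c(0) = 8: A + B = 8.
From c(1) = -3: -A + 2B = -3.
Solving: A = \frac{19}{3}, B = \frac{5}{3}.
So c(n) = \frac{19 \left(-1\right)^{n}}{3} + \frac{5 \cdot 2^{n}}{3}.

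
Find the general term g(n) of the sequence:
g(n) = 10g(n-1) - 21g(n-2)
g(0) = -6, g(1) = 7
Characteristic equation: x² - 10x + 21 = 0, which factors as (x - (7))(x - (3)) = 0.
Roots r₁ = 7, r₂ = 3 (distinct).
General solution: g(n) = A·(7)^n + B·(3)^n.
From g(0) = -6: A + B = -6.
From g(1) = 7: 7A + 3B = 7.
Solving: A = \frac{25}{4}, B = - \frac{49}{4}.
So g(n) = - \frac{49 \cdot 3^{n}}{4} + \frac{25 \cdot 7^{n}}{4}.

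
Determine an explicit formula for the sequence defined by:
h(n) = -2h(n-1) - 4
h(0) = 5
First-order linear non-homogeneous.
Homogeneous solution: h_h(n) = A·(-2)^n.
Try constant particular solution h_p = K: K = -2K - 4 ⇒ K = - \frac{4}{3}.
General: h(n) = A·(-2)^n - \frac{4}{3}.
Apply h(0) = 5: A - \frac{4}{3} = 5 ⇒ A = \frac{19}{3}.
So h(n) = \frac{19 \left(-2\right)^{n}}{3} - \frac{4}{3}.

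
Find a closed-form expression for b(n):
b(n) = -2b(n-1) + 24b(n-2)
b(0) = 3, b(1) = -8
Characteristic equation: x² + 2x - 24 = 0, which factors as (x - (-6))(x - (4)) = 0.
Roots r₁ = -6, r₂ = 4 (distinct).
General solution: b(n) = A·(-6)^n + B·(4)^n.
From b(0) = 3: A + B = 3.
From b(1) = -8: -6A + 4B = -8.
Solving: A = 2, B = 1.
So b(n) = 2 \left(-6\right)^{n} + 4^{n}.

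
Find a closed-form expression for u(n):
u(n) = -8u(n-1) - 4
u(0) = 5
First-order linear non-homogeneous.
Homogeneous solution: u_h(n) = A·(-8)^n.
Try constant particular solution u_p = K: K = -8K - 4 ⇒ K = - \frac{4}{9}.
General: u(n) = A·(-8)^n - \frac{4}{9}.
Apply u(0) = 5: A - \frac{4}{9} = 5 ⇒ A = \frac{49}{9}.
So u(n) = \frac{49 \left(-8\right)^{n}}{9} - \frac{4}{9}.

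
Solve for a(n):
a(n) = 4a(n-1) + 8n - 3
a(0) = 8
First-order linear with linear forcing.
Homogeneous solution: a_h(n) = A·(4)^n.
Try particular a_p(n) = pn + q. Substituting:
  pn + q = 4(p(n-1) + q) + 8n - 3.
Matching the n-coefficient: p = 4p + 8 ⇒ p = - \frac{8}{3}.
Matching constants: q = -4p + 4q - 3 ⇒ q = - \frac{23}{9}.
General: a(n) = A·(4)^n - \frac{8 n}{3} - \frac{23}{9}.
Apply a(0) = 8: A - \frac{23}{9} = 8 ⇒ A = \frac{95}{9}.
So a(n) = \frac{95 \cdot 4^{n}}{9} - \frac{8 n}{3} - \frac{23}{9}.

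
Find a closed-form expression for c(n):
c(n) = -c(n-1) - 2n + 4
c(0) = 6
First-order linear with linear forcing.
Homogeneous solution: c_h(n) = A·(-1)^n.
Try particular c_p(n) = pn + q. Substituting:
  pn + q = -(p(n-1) + q) - 2n + 4.
Matching the n-coefficient: p = -p - 2 ⇒ p = -1.
Matching constants: q = p - q + 4 ⇒ q = \frac{3}{2}.
General: c(n) = A·(-1)^n - n + \frac{3}{2}.
Apply c(0) = 6: A + \frac{3}{2} = 6 ⇒ A = \frac{9}{2}.
So c(n) = \frac{9 \left(-1\right)^{n}}{2} - n + \frac{3}{2}.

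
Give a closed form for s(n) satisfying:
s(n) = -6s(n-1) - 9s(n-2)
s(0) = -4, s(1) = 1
Characteristic equation: x² + 6x + 9 = 0, which is (x - (-3))².
Repeated root r = -3.
General solution: s(n) = (A + Bn)·(-3)^n.
From s(0) = -4: A = -4.
From s(1) = 1: (A + B)·(-3) = 1 ⇒ B = \frac{11}{3}.
So s(n) = \left(\frac{11 n}{3} - 4\right) \cdot (-3)^n.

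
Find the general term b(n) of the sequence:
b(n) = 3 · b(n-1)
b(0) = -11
Pure geometric recurrence with ratio 3.
By induction b(n) = b(0) · (3)^n = - 11 \cdot 3^{n}.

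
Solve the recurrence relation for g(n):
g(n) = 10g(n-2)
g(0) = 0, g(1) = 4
Characteristic equation: x² - 10 = 0.
Discriminant Δ = (0)² + 4·(10) = 40.
Roots r₁,₂ = (0 ± √40)/2, so r₁ = \sqrt{10}, r₂ = - \sqrt{10}.
General solution: g(n) = A·r₁^n + B·r₂^n.
From the initial conditions, A + B = 0 and r₁A + r₂B = 4.
Since r₁ - r₂ = √40: A = (4 - (0)r₂)/√40 = \frac{\sqrt{10}}{5}, and B = 0 - A = - \frac{\sqrt{10}}{5}.
So g(n) = \left(\frac{\sqrt{10}}{5}\right)\left(\sqrt{10}\right)^n + \left(- \frac{\sqrt{10}}{5}\right)\left(- \sqrt{10}\right)^n.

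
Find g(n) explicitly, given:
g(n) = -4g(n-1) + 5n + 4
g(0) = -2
First-order linear with linear forcing.
Homogeneous solution: g_h(n) = A·(-4)^n.
Try particular g_p(n) = pn + q. Substituting:
  pn + q = -4(p(n-1) + q) + 5n + 4.
Matching the n-coefficient: p = -4p + 5 ⇒ p = 1.
Matching constants: q = 4p - 4q + 4 ⇒ q = \frac{8}{5}.
General: g(n) = A·(-4)^n + n + \frac{8}{5}.
Apply g(0) = -2: A + \frac{8}{5} = -2 ⇒ A = - \frac{18}{5}.
So g(n) = - \frac{18 \left(-4\right)^{n}}{5} + n + \frac{8}{5}.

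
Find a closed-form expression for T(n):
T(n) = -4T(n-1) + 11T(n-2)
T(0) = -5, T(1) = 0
Characteristic equation: x² + 4x - 11 = 0.
Discriminant Δ = (-4)² + 4·(11) = 60.
Roots r₁,₂ = (-4 ± √60)/2, so r₁ = -2 + \sqrt{15}, r₂ = - \sqrt{15} - 2.
General solution: T(n) = A·r₁^n + B·r₂^n.
From the initial conditions, A + B = -5 and r₁A + r₂B = 0.
Since r₁ - r₂ = √60: A = (0 - (-5)r₂)/√60 = - \frac{5}{2} - \frac{\sqrt{15}}{3}, and B = -5 - A = - \frac{5}{2} + \frac{\sqrt{15}}{3}.
So T(n) = \left(- \frac{5}{2} - \frac{\sqrt{15}}{3}\right)\left(-2 + \sqrt{15}\right)^n + \left(- \frac{5}{2} + \frac{\sqrt{15}}{3}\right)\left(- \sqrt{15} - 2\right)^n.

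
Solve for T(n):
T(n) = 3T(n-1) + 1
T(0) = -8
First-order linear non-homogeneous.
Homogeneous solution: T_h(n) = A·(3)^n.
Try constant particular solution T_p = K: K = 3K + 1 ⇒ K = - \frac{1}{2}.
General: T(n) = A·(3)^n - \frac{1}{2}.
Apply T(0) = -8: A - \frac{1}{2} = -8 ⇒ A = - \frac{15}{2}.
So T(n) = - \frac{15 \cdot 3^{n}}{2} - \frac{1}{2}.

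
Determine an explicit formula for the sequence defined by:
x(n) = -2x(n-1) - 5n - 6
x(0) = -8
First-order linear with linear forcing.
Homogeneous solution: x_h(n) = A·(-2)^n.
Try particular x_p(n) = pn + q. Substituting:
  pn + q = -2(p(n-1) + q) - 5n - 6.
Matching the n-coefficient: p = -2p - 5 ⇒ p = - \frac{5}{3}.
Matching constants: q = 2p - 2q - 6 ⇒ q = - \frac{28}{9}.
General: x(n) = A·(-2)^n - \frac{5 n}{3} - \frac{28}{9}.
Apply x(0) = -8: A - \frac{28}{9} = -8 ⇒ A = - \frac{44}{9}.
So x(n) = - \frac{44 \left(-2\right)^{n}}{9} - \frac{5 n}{3} - \frac{28}{9}.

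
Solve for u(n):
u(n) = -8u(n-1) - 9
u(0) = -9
First-order linear non-homogeneous.
Homogeneous solution: u_h(n) = A·(-8)^n.
Try constant particular solution u_p = K: K = -8K - 9 ⇒ K = -1.
General: u(n) = A·(-8)^n - 1.
Apply u(0) = -9: A - 1 = -9 ⇒ A = -8.
So u(n) = - 8 \left(-8\right)^{n} - 1.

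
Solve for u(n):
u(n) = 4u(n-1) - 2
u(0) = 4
First-order linear non-homogeneous.
Homogeneous solution: u_h(n) = A·(4)^n.
Try constant particular solution u_p = K: K = 4K - 2 ⇒ K = \frac{2}{3}.
General: u(n) = A·(4)^n + \frac{2}{3}.
Apply u(0) = 4: A + \frac{2}{3} = 4 ⇒ A = \frac{10}{3}.
So u(n) = \frac{10 \cdot 4^{n}}{3} + \frac{2}{3}.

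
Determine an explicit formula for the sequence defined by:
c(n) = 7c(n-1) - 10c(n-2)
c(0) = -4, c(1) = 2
Characteristic equation: x² - 7x + 10 = 0, which factors as (x - (2))(x - (5)) = 0.
Roots r₁ = 2, r₂ = 5 (distinct).
General solution: c(n) = A·(2)^n + B·(5)^n.
From c(0) = -4: A + B = -4.
From c(1) = 2: 2A + 5B = 2.
Solving: A = - \frac{22}{3}, B = \frac{10}{3}.
So c(n) = - \frac{22 \cdot 2^{n}}{3} + \frac{10 \cdot 5^{n}}{3}.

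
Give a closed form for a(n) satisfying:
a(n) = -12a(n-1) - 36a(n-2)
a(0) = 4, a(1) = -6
Characteristic equation: x² + 12x + 36 = 0, which is (x - (-6))².
Repeated root r = -6.
General solution: a(n) = (A + Bn)·(-6)^n.
From a(0) = 4: A = 4.
From a(1) = -6: (A + B)·(-6) = -6 ⇒ B = -3.
So a(n) = \left(4 - 3 n\right) \cdot (-6)^n.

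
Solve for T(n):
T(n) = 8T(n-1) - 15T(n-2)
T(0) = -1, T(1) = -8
Characteristic equation: x² - 8x + 15 = 0, which factors as (x - (5))(x - (3)) = 0.
Roots r₁ = 5, r₂ = 3 (distinct).
General solution: T(n) = A·(5)^n + B·(3)^n.
From T(0) = -1: A + B = -1.
From T(1) = -8: 5A + 3B = -8.
Solving: A = - \frac{5}{2}, B = \frac{3}{2}.
So T(n) = \frac{3 \cdot 3^{n}}{2} - \frac{5 \cdot 5^{n}}{2}.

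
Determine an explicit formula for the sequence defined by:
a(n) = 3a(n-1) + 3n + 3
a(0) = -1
First-order linear with linear forcing.
Homogeneous solution: a_h(n) = A·(3)^n.
Try particular a_p(n) = pn + q. Substituting:
  pn + q = 3(p(n-1) + q) + 3n + 3.
Matching the n-coefficient: p = 3p + 3 ⇒ p = - \frac{3}{2}.
Matching constants: q = -3p + 3q + 3 ⇒ q = - \frac{15}{4}.
General: a(n) = A·(3)^n - \frac{3 n}{2} - \frac{15}{4}.
Apply a(0) = -1: A - \frac{15}{4} = -1 ⇒ A = \frac{11}{4}.
So a(n) = \frac{11 \cdot 3^{n}}{4} - \frac{3 n}{2} - \frac{15}{4}.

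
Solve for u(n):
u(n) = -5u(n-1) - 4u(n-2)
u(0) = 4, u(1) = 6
Characteristic equation: x² + 5x + 4 = 0, which factors as (x - (-1))(x - (-4)) = 0.
Roots r₁ = -1, r₂ = -4 (distinct).
General solution: u(n) = A·(-1)^n + B·(-4)^n.
From u(0) = 4: A + B = 4.
From u(1) = 6: -A - 4B = 6.
Solving: A = \frac{22}{3}, B = - \frac{10}{3}.
So u(n) = \frac{22 \left(-1\right)^{n}}{3} - \frac{10 \left(-4\right)^{n}}{3}.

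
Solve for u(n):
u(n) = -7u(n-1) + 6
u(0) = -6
First-order linear non-homogeneous.
Homogeneous solution: u_h(n) = A·(-7)^n.
Try constant particular solution u_p = K: K = -7K + 6 ⇒ K = \frac{3}{4}.
General: u(n) = A·(-7)^n + \frac{3}{4}.
Apply u(0) = -6: A + \frac{3}{4} = -6 ⇒ A = - \frac{27}{4}.
So u(n) = \frac{3}{4} - \frac{27 \left(-7\right)^{n}}{4}.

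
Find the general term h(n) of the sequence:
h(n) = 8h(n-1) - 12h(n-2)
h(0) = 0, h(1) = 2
Characteristic equation: x² - 8x + 12 = 0, which factors as (x - (2))(x - (6)) = 0.
Roots r₁ = 2, r₂ = 6 (distinct).
General solution: h(n) = A·(2)^n + B·(6)^n.
From h(0) = 0: A + B = 0.
From h(1) = 2: 2A + 6B = 2.
Solving: A = - \frac{1}{2}, B = \frac{1}{2}.
So h(n) = - \frac{2^{n}}{2} + \frac{6^{n}}{2}.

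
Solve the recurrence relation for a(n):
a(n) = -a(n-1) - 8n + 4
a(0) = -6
First-order linear with linear forcing.
Homogeneous solution: a_h(n) = A·(-1)^n.
Try particular a_p(n) = pn + q. Substituting:
  pn + q = -(p(n-1) + q) - 8n + 4.
Matching the n-coefficient: p = -p - 8 ⇒ p = -4.
Matching constants: q = p - q + 4 ⇒ q = 0.
General: a(n) = A·(-1)^n - 4 n + 0.
Apply a(0) = -6: A + 0 = -6 ⇒ A = -6.
So a(n) = - 6 \left(-1\right)^{n} - 4 n.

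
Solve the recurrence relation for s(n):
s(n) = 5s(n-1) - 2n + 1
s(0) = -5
First-order linear with linear forcing.
Homogeneous solution: s_h(n) = A·(5)^n.
Try particular s_p(n) = pn + q. Substituting:
  pn + q = 5(p(n-1) + q) - 2n + 1.
Matching the n-coefficient: p = 5p - 2 ⇒ p = \frac{1}{2}.
Matching constants: q = -5p + 5q + 1 ⇒ q = \frac{3}{8}.
General: s(n) = A·(5)^n + \frac{n}{2} + \frac{3}{8}.
Apply s(0) = -5: A + \frac{3}{8} = -5 ⇒ A = - \frac{43}{8}.
So s(n) = - \frac{43 \cdot 5^{n}}{8} + \frac{n}{2} + \frac{3}{8}.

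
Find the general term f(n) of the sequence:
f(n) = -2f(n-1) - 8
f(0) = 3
First-order linear non-homogeneous.
Homogeneous solution: f_h(n) = A·(-2)^n.
Try constant particular solution f_p = K: K = -2K - 8 ⇒ K = - \frac{8}{3}.
General: f(n) = A·(-2)^n - \frac{8}{3}.
Apply f(0) = 3: A - \frac{8}{3} = 3 ⇒ A = \frac{17}{3}.
So f(n) = \frac{17 \left(-2\right)^{n}}{3} - \frac{8}{3}.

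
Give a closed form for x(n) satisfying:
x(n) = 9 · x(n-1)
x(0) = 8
Pure geometric recurrence with ratio 9.
By induction x(n) = x(0) · (9)^n = 8 \cdot 9^{n}.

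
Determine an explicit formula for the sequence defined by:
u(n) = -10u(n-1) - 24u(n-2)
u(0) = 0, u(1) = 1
Characteristic equation: x² + 10x + 24 = 0, which factors as (x - (-6))(x - (-4)) = 0.
Roots r₁ = -6, r₂ = -4 (distinct).
General solution: u(n) = A·(-6)^n + B·(-4)^n.
From u(0) = 0: A + B = 0.
From u(1) = 1: -6A - 4B = 1.
Solving: A = - \frac{1}{2}, B = \frac{1}{2}.
So u(n) = \frac{\left(-4\right)^{n}}{2} - \frac{\left(-6\right)^{n}}{2}.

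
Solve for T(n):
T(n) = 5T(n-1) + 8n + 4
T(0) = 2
First-order linear with linear forcing.
Homogeneous solution: T_h(n) = A·(5)^n.
Try particular T_p(n) = pn + q. Substituting:
  pn + q = 5(p(n-1) + q) + 8n + 4.
Matching the n-coefficient: p = 5p + 8 ⇒ p = -2.
Matching constants: q = -5p + 5q + 4 ⇒ q = - \frac{7}{2}.
General: T(n) = A·(5)^n - 2 n - \frac{7}{2}.
Apply T(0) = 2: A - \frac{7}{2} = 2 ⇒ A = \frac{11}{2}.
So T(n) = \frac{11 \cdot 5^{n}}{2} - 2 n - \frac{7}{2}.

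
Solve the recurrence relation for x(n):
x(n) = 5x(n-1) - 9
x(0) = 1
First-order linear non-homogeneous.
Homogeneous solution: x_h(n) = A·(5)^n.
Try constant particular solution x_p = K: K = 5K - 9 ⇒ K = \frac{9}{4}.
General: x(n) = A·(5)^n + \frac{9}{4}.
Apply x(0) = 1: A + \frac{9}{4} = 1 ⇒ A = - \frac{5}{4}.
So x(n) = \frac{9}{4} - \frac{5 \cdot 5^{n}}{4}.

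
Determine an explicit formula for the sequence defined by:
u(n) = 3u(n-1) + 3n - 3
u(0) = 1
First-order linear with linear forcing.
Homogeneous solution: u_h(n) = A·(3)^n.
Try particular u_p(n) = pn + q. Substituting:
  pn + q = 3(p(n-1) + q) + 3n - 3.
Matching the n-coefficient: p = 3p + 3 ⇒ p = - \frac{3}{2}.
Matching constants: q = -3p + 3q - 3 ⇒ q = - \frac{3}{4}.
General: u(n) = A·(3)^n - \frac{3 n}{2} - \frac{3}{4}.
Apply u(0) = 1: A - \frac{3}{4} = 1 ⇒ A = \frac{7}{4}.
So u(n) = \frac{7 \cdot 3^{n}}{4} - \frac{3 n}{2} - \frac{3}{4}.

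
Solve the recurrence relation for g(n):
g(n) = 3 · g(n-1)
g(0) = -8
Pure geometric recurrence with ratio 3.
By induction g(n) = g(0) · (3)^n = - 8 \cdot 3^{n}.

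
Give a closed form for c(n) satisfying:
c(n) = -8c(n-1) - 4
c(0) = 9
First-order linear non-homogeneous.
Homogeneous solution: c_h(n) = A·(-8)^n.
Try constant particular solution c_p = K: K = -8K - 4 ⇒ K = - \frac{4}{9}.
General: c(n) = A·(-8)^n - \frac{4}{9}.
Apply c(0) = 9: A - \frac{4}{9} = 9 ⇒ A = \frac{85}{9}.
So c(n) = \frac{85 \left(-8\right)^{n}}{9} - \frac{4}{9}.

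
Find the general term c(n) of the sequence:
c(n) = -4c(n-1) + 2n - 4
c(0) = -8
First-order linear with linear forcing.
Homogeneous solution: c_h(n) = A·(-4)^n.
Try particular c_p(n) = pn + q. Substituting:
  pn + q = -4(p(n-1) + q) + 2n - 4.
Matching the n-coefficient: p = -4p + 2 ⇒ p = \frac{2}{5}.
Matching constants: q = 4p - 4q - 4 ⇒ q = - \frac{12}{25}.
General: c(n) = A·(-4)^n + \frac{2 n}{5} - \frac{12}{25}.
Apply c(0) = -8: A - \frac{12}{25} = -8 ⇒ A = - \frac{188}{25}.
So c(n) = - \frac{188 \left(-4\right)^{n}}{25} + \frac{2 n}{5} - \frac{12}{25}.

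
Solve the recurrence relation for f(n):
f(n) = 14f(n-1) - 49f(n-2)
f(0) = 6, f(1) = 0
Characteristic equation: x² - 14x + 49 = 0, which is (x - (7))².
Repeated root r = 7.
General solution: f(n) = (A + Bn)·(7)^n.
From f(0) = 6: A = 6.
From f(1) = 0: (A + B)·(7) = 0 ⇒ B = -6.
So f(n) = \left(6 - 6 n\right) \cdot (7)^n.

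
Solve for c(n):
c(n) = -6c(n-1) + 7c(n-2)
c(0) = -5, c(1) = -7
Characteristic equation: x² + 6x - 7 = 0, which factors as (x - (-7))(x - (1)) = 0.
Roots r₁ = -7, r₂ = 1 (distinct).
General solution: c(n) = A·(-7)^n + B·(1)^n.
From c(0) = -5: A + B = -5.
From c(1) = -7: -7A + B = -7.
Solving: A = \frac{1}{4}, B = - \frac{21}{4}.
So c(n) = \frac{\left(-7\right)^{n}}{4} - \frac{21}{4}.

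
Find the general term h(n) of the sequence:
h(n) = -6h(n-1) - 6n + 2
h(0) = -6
First-order linear with linear forcing.
Homogeneous solution: h_h(n) = A·(-6)^n.
Try particular h_p(n) = pn + q. Substituting:
  pn + q = -6(p(n-1) + q) - 6n + 2.
Matching the n-coefficient: p = -6p - 6 ⇒ p = - \frac{6}{7}.
Matching constants: q = 6p - 6q + 2 ⇒ q = - \frac{22}{49}.
General: h(n) = A·(-6)^n - \frac{6 n}{7} - \frac{22}{49}.
Apply h(0) = -6: A - \frac{22}{49} = -6 ⇒ A = - \frac{272}{49}.
So h(n) = - \frac{272 \left(-6\right)^{n}}{49} - \frac{6 n}{7} - \frac{22}{49}.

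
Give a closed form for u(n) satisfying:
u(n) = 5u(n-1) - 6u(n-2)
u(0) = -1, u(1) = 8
Characteristic equation: x² - 5x + 6 = 0, which factors as (x - (2))(x - (3)) = 0.
Roots r₁ = 2, r₂ = 3 (distinct).
General solution: u(n) = A·(2)^n + B·(3)^n.
From u(0) = -1: A + B = -1.
From u(1) = 8: 2A + 3B = 8.
Solving: A = -11, B = 10.
So u(n) = - 11 \cdot 2^{n} + 10 \cdot 3^{n}.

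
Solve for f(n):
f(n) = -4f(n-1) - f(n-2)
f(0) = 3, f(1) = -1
Characteristic equation: x² + 4x + 1 = 0.
Discriminant Δ = (-4)² + 4·(-1) = 12.
Roots r₁,₂ = (-4 ± √12)/2, so r₁ = -2 + \sqrt{3}, r₂ = -2 - \sqrt{3}.
General solution: f(n) = A·r₁^n + B·r₂^n.
From the initial conditions, A + B = 3 and r₁A + r₂B = -1.
Since r₁ - r₂ = √12: A = (-1 - (3)r₂)/√12 = \frac{5 \sqrt{3}}{6} + \frac{3}{2}, and B = 3 - A = \frac{3}{2} - \frac{5 \sqrt{3}}{6}.
So f(n) = \left(\frac{5 \sqrt{3}}{6} + \frac{3}{2}\right)\left(-2 + \sqrt{3}\right)^n + \left(\frac{3}{2} - \frac{5 \sqrt{3}}{6}\right)\left(-2 - \sqrt{3}\right)^n.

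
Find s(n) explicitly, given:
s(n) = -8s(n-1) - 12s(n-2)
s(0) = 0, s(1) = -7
Characteristic equation: x² + 8x + 12 = 0, which factors as (x - (-6))(x - (-2)) = 0.
Roots r₁ = -6, r₂ = -2 (distinct).
General solution: s(n) = A·(-6)^n + B·(-2)^n.
From s(0) = 0: A + B = 0.
From s(1) = -7: -6A - 2B = -7.
Solving: A = \frac{7}{4}, B = - \frac{7}{4}.
So s(n) = - \frac{7 \left(-2\right)^{n}}{4} + \frac{7 \left(-6\right)^{n}}{4}.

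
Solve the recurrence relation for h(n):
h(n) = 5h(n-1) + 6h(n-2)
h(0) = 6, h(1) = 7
Characteristic equation: x² - 5x - 6 = 0, which factors as (x - (-1))(x - (6)) = 0.
Roots r₁ = -1, r₂ = 6 (distinct).
General solution: h(n) = A·(-1)^n + B·(6)^n.
From h(0) = 6: A + B = 6.
From h(1) = 7: -A + 6B = 7.
Solving: A = \frac{29}{7}, B = \frac{13}{7}.
So h(n) = \frac{29 \left(-1\right)^{n}}{7} + \frac{13 \cdot 6^{n}}{7}.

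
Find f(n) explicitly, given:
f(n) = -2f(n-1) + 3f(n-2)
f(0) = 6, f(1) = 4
Characteristic equation: x² + 2x - 3 = 0, which factors as (x - (-3))(x - (1)) = 0.
Roots r₁ = -3, r₂ = 1 (distinct).
General solution: f(n) = A·(-3)^n + B·(1)^n.
From f(0) = 6: A + B = 6.
From f(1) = 4: -3A + B = 4.
Solving: A = \frac{1}{2}, B = \frac{11}{2}.
So f(n) = \frac{\left(-3\right)^{n}}{2} + \frac{11}{2}.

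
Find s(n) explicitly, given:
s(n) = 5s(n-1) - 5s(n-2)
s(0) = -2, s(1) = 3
Characteristic equation: x² - 5x + 5 = 0.
Discriminant Δ = (5)² + 4·(-5) = 5.
Roots r₁,₂ = (5 ± √5)/2, so r₁ = \frac{\sqrt{5}}{2} + \frac{5}{2}, r₂ = \frac{5}{2} - \frac{\sqrt{5}}{2}.
General solution: s(n) = A·r₁^n + B·r₂^n.
From the initial conditions, A + B = -2 and r₁A + r₂B = 3.
Since r₁ - r₂ = √5: A = (3 - (-2)r₂)/√5 = -1 + \frac{8 \sqrt{5}}{5}, and B = -2 - A = - \frac{8 \sqrt{5}}{5} - 1.
So s(n) = \left(-1 + \frac{8 \sqrt{5}}{5}\right)\left(\frac{\sqrt{5}}{2} + \frac{5}{2}\right)^n + \left(- \frac{8 \sqrt{5}}{5} - 1\right)\left(\frac{5}{2} - \frac{\sqrt{5}}{2}\right)^n.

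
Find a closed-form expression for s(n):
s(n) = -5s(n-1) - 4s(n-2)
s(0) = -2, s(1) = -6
Characteristic equation: x² + 5x + 4 = 0, which factors as (x - (-4))(x - (-1)) = 0.
Roots r₁ = -4, r₂ = -1 (distinct).
General solution: s(n) = A·(-4)^n + B·(-1)^n.
From s(0) = -2: A + B = -2.
From s(1) = -6: -4A - B = -6.
Solving: A = \frac{8}{3}, B = - \frac{14}{3}.
So s(n) = - \frac{14 \left(-1\right)^{n}}{3} + \frac{8 \left(-4\right)^{n}}{3}.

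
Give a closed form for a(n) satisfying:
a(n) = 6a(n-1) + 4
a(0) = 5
First-order linear non-homogeneous.
Homogeneous solution: a_h(n) = A·(6)^n.
Try constant particular solution a_p = K: K = 6K + 4 ⇒ K = - \frac{4}{5}.
General: a(n) = A·(6)^n - \frac{4}{5}.
Apply a(0) = 5: A - \frac{4}{5} = 5 ⇒ A = \frac{29}{5}.
So a(n) = \frac{29 \cdot 6^{n}}{5} - \frac{4}{5}.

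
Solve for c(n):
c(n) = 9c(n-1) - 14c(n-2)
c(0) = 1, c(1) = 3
Characteristic equation: x² - 9x + 14 = 0, which factors as (x - (2))(x - (7)) = 0.
Roots r₁ = 2, r₂ = 7 (distinct).
General solution: c(n) = A·(2)^n + B·(7)^n.
From c(0) = 1: A + B = 1.
From c(1) = 3: 2A + 7B = 3.
Solving: A = \frac{4}{5}, B = \frac{1}{5}.
So c(n) = \frac{4 \cdot 2^{n}}{5} + \frac{7^{n}}{5}.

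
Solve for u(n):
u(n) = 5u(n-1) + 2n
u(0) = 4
First-order linear with linear forcing.
Homogeneous solution: u_h(n) = A·(5)^n.
Try particular u_p(n) = pn + q. Substituting:
  pn + q = 5(p(n-1) + q) + 2n.
Matching the n-coefficient: p = 5p + 2 ⇒ p = - \frac{1}{2}.
Matching constants: q = -5p + 5q ⇒ q = - \frac{5}{8}.
General: u(n) = A·(5)^n - \frac{n}{2} - \frac{5}{8}.
Apply u(0) = 4: A - \frac{5}{8} = 4 ⇒ A = \frac{37}{8}.
So u(n) = \frac{37 \cdot 5^{n}}{8} - \frac{n}{2} - \frac{5}{8}.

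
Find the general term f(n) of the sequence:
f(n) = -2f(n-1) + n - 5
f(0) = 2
First-order linear with linear forcing.
Homogeneous solution: f_h(n) = A·(-2)^n.
Try particular f_p(n) = pn + q. Substituting:
  pn + q = -2(p(n-1) + q) + n - 5.
Matching the n-coefficient: p = -2p + 1 ⇒ p = \frac{1}{3}.
Matching constants: q = 2p - 2q - 5 ⇒ q = - \frac{13}{9}.
General: f(n) = A·(-2)^n + \frac{n}{3} - \frac{13}{9}.
Apply f(0) = 2: A - \frac{13}{9} = 2 ⇒ A = \frac{31}{9}.
So f(n) = \frac{31 \left(-2\right)^{n}}{9} + \frac{n}{3} - \frac{13}{9}.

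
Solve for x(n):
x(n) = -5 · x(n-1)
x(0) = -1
Pure geometric recurrence with ratio -5.
By induction x(n) = x(0) · (-5)^n = - \left(-5\right)^{n}.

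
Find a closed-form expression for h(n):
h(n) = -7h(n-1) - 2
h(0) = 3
First-order linear non-homogeneous.
Homogeneous solution: h_h(n) = A·(-7)^n.
Try constant particular solution h_p = K: K = -7K - 2 ⇒ K = - \frac{1}{4}.
General: h(n) = A·(-7)^n - \frac{1}{4}.
Apply h(0) = 3: A - \frac{1}{4} = 3 ⇒ A = \frac{13}{4}.
So h(n) = \frac{13 \left(-7\right)^{n}}{4} - \frac{1}{4}.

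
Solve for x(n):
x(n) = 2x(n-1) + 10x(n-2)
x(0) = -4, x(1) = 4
Characteristic equation: x² - 2x - 10 = 0.
Discriminant Δ = (2)² + 4·(10) = 44.
Roots r₁,₂ = (2 ± √44)/2, so r₁ = 1 + \sqrt{11}, r₂ = 1 - \sqrt{11}.
General solution: x(n) = A·r₁^n + B·r₂^n.
From the initial conditions, A + B = -4 and r₁A + r₂B = 4.
Since r₁ - r₂ = √44: A = (4 - (-4)r₂)/√44 = -2 + \frac{4 \sqrt{11}}{11}, and B = -4 - A = -2 - \frac{4 \sqrt{11}}{11}.
So x(n) = \left(-2 + \frac{4 \sqrt{11}}{11}\right)\left(1 + \sqrt{11}\right)^n + \left(-2 - \frac{4 \sqrt{11}}{11}\right)\left(1 - \sqrt{11}\right)^n.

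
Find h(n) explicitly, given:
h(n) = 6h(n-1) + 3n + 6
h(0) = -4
First-order linear with linear forcing.
Homogeneous solution: h_h(n) = A·(6)^n.
Try particular h_p(n) = pn + q. Substituting:
  pn + q = 6(p(n-1) + q) + 3n + 6.
Matching the n-coefficient: p = 6p + 3 ⇒ p = - \frac{3}{5}.
Matching constants: q = -6p + 6q + 6 ⇒ q = - \frac{48}{25}.
General: h(n) = A·(6)^n - \frac{3 n}{5} - \frac{48}{25}.
Apply h(0) = -4: A - \frac{48}{25} = -4 ⇒ A = - \frac{52}{25}.
So h(n) = - \frac{52 \cdot 6^{n}}{25} - \frac{3 n}{5} - \frac{48}{25}.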